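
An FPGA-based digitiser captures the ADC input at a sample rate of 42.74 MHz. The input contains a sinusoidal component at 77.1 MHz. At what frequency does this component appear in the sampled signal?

77.1 MHz mod fs = 34.36 MHz.
34.36 MHz > fs/2 = 21.37 MHz, folds to fs − 34.36 MHz = 8.38 MHz.

8.38 MHz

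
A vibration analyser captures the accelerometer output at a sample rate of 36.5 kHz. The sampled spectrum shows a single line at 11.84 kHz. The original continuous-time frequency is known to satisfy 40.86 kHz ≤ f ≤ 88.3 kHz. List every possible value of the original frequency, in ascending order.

48.34 kHz, 61.16 kHz, 84.84 kHz

Frequencies that alias to 11.84 kHz are k·fs ± 11.84 kHz for integer k ≥ 0.
k=0: 11.84 kHz.
k=1: 24.66 kHz, 48.34 kHz.
k=2: 61.16 kHz, 84.84 kHz.
k=3: 97.66 kHz, 121.34 kHz.
Within [40.86 kHz, 88.3 kHz]: 48.34 kHz, 61.16 kHz, 84.84 kHz.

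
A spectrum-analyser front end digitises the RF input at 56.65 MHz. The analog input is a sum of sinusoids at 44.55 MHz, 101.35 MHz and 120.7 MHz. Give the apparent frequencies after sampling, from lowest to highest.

fs/2 = 28.325 MHz.
44.55 MHz > fs/2 = 28.325 MHz, folds to fs − 44.55 MHz = 12.1 MHz.
101.35 MHz mod fs = 44.7 MHz.
44.7 MHz > fs/2 = 28.325 MHz, folds to fs − 44.7 MHz = 11.95 MHz.
120.7 MHz mod fs = 7.4 MHz.
7.4 MHz ≤ fs/2 = 28.325 MHz, appears at 7.4 MHz.
Distinct values: {7.4 MHz, 11.95 MHz, 12.1 MHz}.

7.4 MHz, 11.95 MHz, 12.1 MHz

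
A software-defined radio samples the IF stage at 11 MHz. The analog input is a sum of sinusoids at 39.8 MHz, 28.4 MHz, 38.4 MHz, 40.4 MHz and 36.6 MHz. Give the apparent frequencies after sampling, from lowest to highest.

fs/2 = 5.5 MHz.
39.8 MHz mod fs = 6.8 MHz.
6.8 MHz > fs/2 = 5.5 MHz, folds to fs − 6.8 MHz = 4.2 MHz.
28.4 MHz mod fs = 6.4 MHz.
6.4 MHz > fs/2 = 5.5 MHz, folds to fs − 6.4 MHz = 4.6 MHz.
38.4 MHz mod fs = 5.4 MHz.
5.4 MHz ≤ fs/2 = 5.5 MHz, appears at 5.4 MHz.
40.4 MHz mod fs = 7.4 MHz.
7.4 MHz > fs/2 = 5.5 MHz, folds to fs − 7.4 MHz = 3.6 MHz.
36.6 MHz mod fs = 3.6 MHz.
3.6 MHz ≤ fs/2 = 5.5 MHz, appears at 3.6 MHz.
Distinct values: {3.6 MHz, 4.2 MHz, 4.6 MHz, 5.4 MHz}.

3.6 MHz, 4.2 MHz, 4.6 MHz, 5.4 MHz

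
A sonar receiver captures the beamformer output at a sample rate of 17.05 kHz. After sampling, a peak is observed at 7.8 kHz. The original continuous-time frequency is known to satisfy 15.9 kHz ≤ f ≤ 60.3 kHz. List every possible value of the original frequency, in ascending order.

Frequencies that alias to 7.8 kHz are k·fs ± 7.8 kHz for integer k ≥ 0.
k=0: 7.8 kHz.
k=1: 9.25 kHz, 24.85 kHz.
k=2: 26.3 kHz, 41.9 kHz.
k=3: 43.35 kHz, 58.95 kHz.
k=4: 60.4 kHz, 76 kHz.
Within [15.9 kHz, 60.3 kHz]: 24.85 kHz, 26.3 kHz, 41.9 kHz, 43.35 kHz, 58.95 kHz.

24.85 kHz, 26.3 kHz, 41.9 kHz, 43.35 kHz, 58.95 kHz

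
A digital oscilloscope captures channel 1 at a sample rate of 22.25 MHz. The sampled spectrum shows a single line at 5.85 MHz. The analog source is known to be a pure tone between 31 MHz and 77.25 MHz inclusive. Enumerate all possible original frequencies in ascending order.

38.65 MHz, 50.35 MHz, 60.9 MHz, 72.6 MHz

Frequencies that alias to 5.85 MHz are k·fs ± 5.85 MHz for integer k ≥ 0.
k=0: 5.85 MHz.
k=1: 16.4 MHz, 28.1 MHz.
k=2: 38.65 MHz, 50.35 MHz.
k=3: 60.9 MHz, 72.6 MHz.
k=4: 83.15 MHz, 94.85 MHz.
Within [31 MHz, 77.25 MHz]: 38.65 MHz, 50.35 MHz, 60.9 MHz, 72.6 MHz.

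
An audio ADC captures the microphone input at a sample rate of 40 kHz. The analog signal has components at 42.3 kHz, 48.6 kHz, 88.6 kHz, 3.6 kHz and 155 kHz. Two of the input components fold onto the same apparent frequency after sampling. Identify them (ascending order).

48.6 kHz, 88.6 kHz

fs/2 = 20 kHz.
42.3 kHz mod fs = 2.3 kHz.
2.3 kHz ≤ fs/2 = 20 kHz, appears at 2.3 kHz.
48.6 kHz mod fs = 8.6 kHz.
8.6 kHz ≤ fs/2 = 20 kHz, appears at 8.6 kHz.
88.6 kHz mod fs = 8.6 kHz.
8.6 kHz ≤ fs/2 = 20 kHz, appears at 8.6 kHz.
3.6 kHz ≤ fs/2 = 20 kHz, passes unchanged.
155 kHz mod fs = 35 kHz.
35 kHz > fs/2 = 20 kHz, folds to fs − 35 kHz = 5 kHz.
48.6 kHz and 88.6 kHz both map to 8.6 kHz.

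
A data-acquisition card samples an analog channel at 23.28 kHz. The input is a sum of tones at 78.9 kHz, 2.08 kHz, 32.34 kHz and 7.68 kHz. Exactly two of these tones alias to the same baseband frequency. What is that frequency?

9.06 kHz

fs/2 = 11.64 kHz.
78.9 kHz mod fs = 9.06 kHz.
9.06 kHz ≤ fs/2 = 11.64 kHz, appears at 9.06 kHz.
2.08 kHz ≤ fs/2 = 11.64 kHz, passes unchanged.
32.34 kHz mod fs = 9.06 kHz.
9.06 kHz ≤ fs/2 = 11.64 kHz, appears at 9.06 kHz.
7.68 kHz ≤ fs/2 = 11.64 kHz, passes unchanged.
32.34 kHz and 78.9 kHz both map to 9.06 kHz.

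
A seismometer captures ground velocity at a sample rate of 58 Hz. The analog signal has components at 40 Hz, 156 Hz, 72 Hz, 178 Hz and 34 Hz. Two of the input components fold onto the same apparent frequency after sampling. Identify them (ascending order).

fs/2 = 29 Hz.
40 Hz > fs/2 = 29 Hz, folds to fs − 40 Hz = 18 Hz.
156 Hz mod fs = 40 Hz.
40 Hz > fs/2 = 29 Hz, folds to fs − 40 Hz = 18 Hz.
72 Hz mod fs = 14 Hz.
14 Hz ≤ fs/2 = 29 Hz, appears at 14 Hz.
178 Hz mod fs = 4 Hz.
4 Hz ≤ fs/2 = 29 Hz, appears at 4 Hz.
34 Hz > fs/2 = 29 Hz, folds to fs − 34 Hz = 24 Hz.
40 Hz and 156 Hz both map to 18 Hz.

40 Hz, 156 Hz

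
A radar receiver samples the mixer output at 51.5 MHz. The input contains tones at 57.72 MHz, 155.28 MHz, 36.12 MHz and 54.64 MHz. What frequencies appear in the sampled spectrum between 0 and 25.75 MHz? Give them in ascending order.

0.78 MHz, 3.14 MHz, 6.22 MHz, 15.38 MHz

fs/2 = 25.75 MHz.
57.72 MHz mod fs = 6.22 MHz.
6.22 MHz ≤ fs/2 = 25.75 MHz, appears at 6.22 MHz.
155.28 MHz mod fs = 0.78 MHz.
0.78 MHz ≤ fs/2 = 25.75 MHz, appears at 0.78 MHz.
36.12 MHz > fs/2 = 25.75 MHz, folds to fs − 36.12 MHz = 15.38 MHz.
54.64 MHz mod fs = 3.14 MHz.
3.14 MHz ≤ fs/2 = 25.75 MHz, appears at 3.14 MHz.
Distinct values: {0.78 MHz, 3.14 MHz, 6.22 MHz, 15.38 MHz}.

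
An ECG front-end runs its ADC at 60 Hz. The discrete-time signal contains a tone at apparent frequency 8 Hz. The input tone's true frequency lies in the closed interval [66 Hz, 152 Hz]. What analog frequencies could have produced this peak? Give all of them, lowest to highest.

Frequencies that alias to 8 Hz are k·fs ± 8 Hz for integer k ≥ 0.
k=0: 8 Hz.
k=1: 52 Hz, 68 Hz.
k=2: 112 Hz, 128 Hz.
k=3: 172 Hz, 188 Hz.
Within [66 Hz, 152 Hz]: 68 Hz, 112 Hz, 128 Hz.

68 Hz, 112 Hz, 128 Hz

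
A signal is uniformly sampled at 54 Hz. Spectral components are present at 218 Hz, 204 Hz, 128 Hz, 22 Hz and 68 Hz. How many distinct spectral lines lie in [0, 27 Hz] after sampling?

5

fs/2 = 27 Hz.
218 Hz mod fs = 2 Hz.
2 Hz ≤ fs/2 = 27 Hz, appears at 2 Hz.
204 Hz mod fs = 42 Hz.
42 Hz > fs/2 = 27 Hz, folds to fs − 42 Hz = 12 Hz.
128 Hz mod fs = 20 Hz.
20 Hz ≤ fs/2 = 27 Hz, appears at 20 Hz.
22 Hz ≤ fs/2 = 27 Hz, passes unchanged.
68 Hz mod fs = 14 Hz.
14 Hz ≤ fs/2 = 27 Hz, appears at 14 Hz.
Distinct values: {2 Hz, 12 Hz, 14 Hz, 20 Hz, 22 Hz} → 5.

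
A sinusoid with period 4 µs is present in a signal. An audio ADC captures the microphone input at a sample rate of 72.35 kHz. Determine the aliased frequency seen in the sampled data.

T = 4 µs → f = 1/T = 250 kHz.
250 kHz mod fs = 32.95 kHz.
32.95 kHz ≤ fs/2 = 36.175 kHz, appears at 32.95 kHz.

32.95 kHz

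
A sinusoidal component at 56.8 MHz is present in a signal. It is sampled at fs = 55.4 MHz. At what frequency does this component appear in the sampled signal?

1.4 MHz

56.8 MHz mod fs = 1.4 MHz.
1.4 MHz ≤ fs/2 = 27.7 MHz, appears at 1.4 MHz.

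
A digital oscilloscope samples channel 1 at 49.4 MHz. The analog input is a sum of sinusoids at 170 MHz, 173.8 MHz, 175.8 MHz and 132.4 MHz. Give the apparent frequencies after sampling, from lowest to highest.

15.8 MHz, 21.8 MHz, 23.8 MHz

fs/2 = 24.7 MHz.
170 MHz mod fs = 21.8 MHz.
21.8 MHz ≤ fs/2 = 24.7 MHz, appears at 21.8 MHz.
173.8 MHz mod fs = 25.6 MHz.
25.6 MHz > fs/2 = 24.7 MHz, folds to fs − 25.6 MHz = 23.8 MHz.
175.8 MHz mod fs = 27.6 MHz.
27.6 MHz > fs/2 = 24.7 MHz, folds to fs − 27.6 MHz = 21.8 MHz.
132.4 MHz mod fs = 33.6 MHz.
33.6 MHz > fs/2 = 24.7 MHz, folds to fs − 33.6 MHz = 15.8 MHz.
Distinct values: {15.8 MHz, 21.8 MHz, 23.8 MHz}.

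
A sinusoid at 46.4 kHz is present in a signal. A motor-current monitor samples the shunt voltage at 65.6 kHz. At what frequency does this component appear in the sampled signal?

19.2 kHz

46.4 kHz > fs/2 = 32.8 kHz, folds to fs − 46.4 kHz = 19.2 kHz.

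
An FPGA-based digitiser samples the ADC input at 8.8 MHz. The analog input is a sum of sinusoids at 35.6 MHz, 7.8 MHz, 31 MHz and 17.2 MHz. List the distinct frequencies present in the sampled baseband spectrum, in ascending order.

fs/2 = 4.4 MHz.
35.6 MHz mod fs = 0.4 MHz.
0.4 MHz ≤ fs/2 = 4.4 MHz, appears at 0.4 MHz.
7.8 MHz > fs/2 = 4.4 MHz, folds to fs − 7.8 MHz = 1 MHz.
31 MHz mod fs = 4.6 MHz.
4.6 MHz > fs/2 = 4.4 MHz, folds to fs − 4.6 MHz = 4.2 MHz.
17.2 MHz mod fs = 8.4 MHz.
8.4 MHz > fs/2 = 4.4 MHz, folds to fs − 8.4 MHz = 0.4 MHz.
Distinct values: {0.4 MHz, 1 MHz, 4.2 MHz}.

0.4 MHz, 1 MHz, 4.2 MHz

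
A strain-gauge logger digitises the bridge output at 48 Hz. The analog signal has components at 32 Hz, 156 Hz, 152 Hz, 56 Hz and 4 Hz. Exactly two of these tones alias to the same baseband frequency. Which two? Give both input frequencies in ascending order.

56 Hz, 152 Hz

fs/2 = 24 Hz.
32 Hz > fs/2 = 24 Hz, folds to fs − 32 Hz = 16 Hz.
156 Hz mod fs = 12 Hz.
12 Hz ≤ fs/2 = 24 Hz, appears at 12 Hz.
152 Hz mod fs = 8 Hz.
8 Hz ≤ fs/2 = 24 Hz, appears at 8 Hz.
56 Hz mod fs = 8 Hz.
8 Hz ≤ fs/2 = 24 Hz, appears at 8 Hz.
4 Hz ≤ fs/2 = 24 Hz, passes unchanged.
56 Hz and 152 Hz both map to 8 Hz.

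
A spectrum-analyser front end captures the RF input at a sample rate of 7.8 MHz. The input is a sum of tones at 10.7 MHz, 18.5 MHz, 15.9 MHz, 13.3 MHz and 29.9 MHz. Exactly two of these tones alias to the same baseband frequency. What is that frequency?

fs/2 = 3.9 MHz.
10.7 MHz mod fs = 2.9 MHz.
2.9 MHz ≤ fs/2 = 3.9 MHz, appears at 2.9 MHz.
18.5 MHz mod fs = 2.9 MHz.
2.9 MHz ≤ fs/2 = 3.9 MHz, appears at 2.9 MHz.
15.9 MHz mod fs = 0.3 MHz.
0.3 MHz ≤ fs/2 = 3.9 MHz, appears at 0.3 MHz.
13.3 MHz mod fs = 5.5 MHz.
5.5 MHz > fs/2 = 3.9 MHz, folds to fs − 5.5 MHz = 2.3 MHz.
29.9 MHz mod fs = 6.5 MHz.
6.5 MHz > fs/2 = 3.9 MHz, folds to fs − 6.5 MHz = 1.3 MHz.
10.7 MHz and 18.5 MHz both map to 2.9 MHz.

2.9 MHz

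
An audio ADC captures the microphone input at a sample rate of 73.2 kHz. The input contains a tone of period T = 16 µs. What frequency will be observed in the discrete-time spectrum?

T = 16 µs → f = 1/T = 62.5 kHz.
62.5 kHz > fs/2 = 36.6 kHz, folds to fs − 62.5 kHz = 10.7 kHz.

10.7 kHz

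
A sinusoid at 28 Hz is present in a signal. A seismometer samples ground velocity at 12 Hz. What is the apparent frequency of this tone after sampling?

4 Hz

28 Hz mod fs = 4 Hz.
4 Hz ≤ fs/2 = 6 Hz, appears at 4 Hz.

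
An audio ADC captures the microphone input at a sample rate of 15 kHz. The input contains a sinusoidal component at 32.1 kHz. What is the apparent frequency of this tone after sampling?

2.1 kHz

32.1 kHz mod fs = 2.1 kHz.
2.1 kHz ≤ fs/2 = 7.5 kHz, appears at 2.1 kHz.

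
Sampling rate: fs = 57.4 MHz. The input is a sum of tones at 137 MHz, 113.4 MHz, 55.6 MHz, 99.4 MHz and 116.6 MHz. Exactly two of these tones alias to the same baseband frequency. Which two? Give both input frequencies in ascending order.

fs/2 = 28.7 MHz.
137 MHz mod fs = 22.2 MHz.
22.2 MHz ≤ fs/2 = 28.7 MHz, appears at 22.2 MHz.
113.4 MHz mod fs = 56 MHz.
56 MHz > fs/2 = 28.7 MHz, folds to fs − 56 MHz = 1.4 MHz.
55.6 MHz > fs/2 = 28.7 MHz, folds to fs − 55.6 MHz = 1.8 MHz.
99.4 MHz mod fs = 42 MHz.
42 MHz > fs/2 = 28.7 MHz, folds to fs − 42 MHz = 15.4 MHz.
116.6 MHz mod fs = 1.8 MHz.
1.8 MHz ≤ fs/2 = 28.7 MHz, appears at 1.8 MHz.
55.6 MHz and 116.6 MHz both map to 1.8 MHz.

55.6 MHz, 116.6 MHz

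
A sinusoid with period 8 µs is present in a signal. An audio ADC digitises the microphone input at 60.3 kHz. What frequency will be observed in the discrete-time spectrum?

4.4 kHz

T = 8 µs → f = 1/T = 125 kHz.
125 kHz mod fs = 4.4 kHz.
4.4 kHz ≤ fs/2 = 30.15 kHz, appears at 4.4 kHz.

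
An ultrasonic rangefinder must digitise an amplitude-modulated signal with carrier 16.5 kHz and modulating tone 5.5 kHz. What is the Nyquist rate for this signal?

44 kHz

AM sidebands sit at fc ± fm = 11 kHz and 22 kHz.
Highest-frequency component: 22 kHz.
Nyquist rate = 2 × 22 kHz = 44 kHz.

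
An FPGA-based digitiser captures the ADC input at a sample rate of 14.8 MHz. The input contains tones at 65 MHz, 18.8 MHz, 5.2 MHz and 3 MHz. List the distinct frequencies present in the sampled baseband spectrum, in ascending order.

3 MHz, 4 MHz, 5.2 MHz, 5.8 MHz

fs/2 = 7.4 MHz.
65 MHz mod fs = 5.8 MHz.
5.8 MHz ≤ fs/2 = 7.4 MHz, appears at 5.8 MHz.
18.8 MHz mod fs = 4 MHz.
4 MHz ≤ fs/2 = 7.4 MHz, appears at 4 MHz.
5.2 MHz ≤ fs/2 = 7.4 MHz, passes unchanged.
3 MHz ≤ fs/2 = 7.4 MHz, passes unchanged.
Distinct values: {3 MHz, 4 MHz, 5.2 MHz, 5.8 MHz}.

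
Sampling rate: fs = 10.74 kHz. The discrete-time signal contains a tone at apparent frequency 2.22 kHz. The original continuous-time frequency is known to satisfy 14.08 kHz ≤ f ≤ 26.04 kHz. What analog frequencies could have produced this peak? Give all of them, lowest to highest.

Frequencies that alias to 2.22 kHz are k·fs ± 2.22 kHz for integer k ≥ 0.
k=0: 2.22 kHz.
k=1: 8.52 kHz, 12.96 kHz.
k=2: 19.26 kHz, 23.7 kHz.
k=3: 30 kHz, 34.44 kHz.
Within [14.08 kHz, 26.04 kHz]: 19.26 kHz, 23.7 kHz.

19.26 kHz, 23.7 kHz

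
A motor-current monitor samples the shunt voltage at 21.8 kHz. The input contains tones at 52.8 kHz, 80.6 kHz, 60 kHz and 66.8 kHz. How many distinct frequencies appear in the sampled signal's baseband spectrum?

fs/2 = 10.9 kHz.
52.8 kHz mod fs = 9.2 kHz.
9.2 kHz ≤ fs/2 = 10.9 kHz, appears at 9.2 kHz.
80.6 kHz mod fs = 15.2 kHz.
15.2 kHz > fs/2 = 10.9 kHz, folds to fs − 15.2 kHz = 6.6 kHz.
60 kHz mod fs = 16.4 kHz.
16.4 kHz > fs/2 = 10.9 kHz, folds to fs − 16.4 kHz = 5.4 kHz.
66.8 kHz mod fs = 1.4 kHz.
1.4 kHz ≤ fs/2 = 10.9 kHz, appears at 1.4 kHz.
Distinct values: {1.4 kHz, 5.4 kHz, 6.6 kHz, 9.2 kHz} → 4.

4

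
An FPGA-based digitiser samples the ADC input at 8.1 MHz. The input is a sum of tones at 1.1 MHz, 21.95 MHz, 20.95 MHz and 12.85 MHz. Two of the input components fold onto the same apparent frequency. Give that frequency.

3.35 MHz

fs/2 = 4.05 MHz.
1.1 MHz ≤ fs/2 = 4.05 MHz, passes unchanged.
21.95 MHz mod fs = 5.75 MHz.
5.75 MHz > fs/2 = 4.05 MHz, folds to fs − 5.75 MHz = 2.35 MHz.
20.95 MHz mod fs = 4.75 MHz.
4.75 MHz > fs/2 = 4.05 MHz, folds to fs − 4.75 MHz = 3.35 MHz.
12.85 MHz mod fs = 4.75 MHz.
4.75 MHz > fs/2 = 4.05 MHz, folds to fs − 4.75 MHz = 3.35 MHz.
12.85 MHz and 20.95 MHz both map to 3.35 MHz.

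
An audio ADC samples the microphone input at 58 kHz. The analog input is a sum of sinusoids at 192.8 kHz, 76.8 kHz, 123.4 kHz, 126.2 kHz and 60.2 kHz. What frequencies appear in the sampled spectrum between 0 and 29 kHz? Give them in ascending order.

fs/2 = 29 kHz.
192.8 kHz mod fs = 18.8 kHz.
18.8 kHz ≤ fs/2 = 29 kHz, appears at 18.8 kHz.
76.8 kHz mod fs = 18.8 kHz.
18.8 kHz ≤ fs/2 = 29 kHz, appears at 18.8 kHz.
123.4 kHz mod fs = 7.4 kHz.
7.4 kHz ≤ fs/2 = 29 kHz, appears at 7.4 kHz.
126.2 kHz mod fs = 10.2 kHz.
10.2 kHz ≤ fs/2 = 29 kHz, appears at 10.2 kHz.
60.2 kHz mod fs = 2.2 kHz.
2.2 kHz ≤ fs/2 = 29 kHz, appears at 2.2 kHz.
Distinct values: {2.2 kHz, 7.4 kHz, 10.2 kHz, 18.8 kHz}.

2.2 kHz, 7.4 kHz, 10.2 kHz, 18.8 kHz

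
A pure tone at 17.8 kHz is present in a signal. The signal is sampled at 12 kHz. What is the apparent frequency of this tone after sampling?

17.8 kHz mod fs = 5.8 kHz.
5.8 kHz ≤ fs/2 = 6 kHz, appears at 5.8 kHz.

5.8 kHz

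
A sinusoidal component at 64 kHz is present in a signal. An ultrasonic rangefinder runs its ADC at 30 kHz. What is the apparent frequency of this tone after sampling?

64 kHz mod fs = 4 kHz.
4 kHz ≤ fs/2 = 15 kHz, appears at 4 kHz.

4 kHz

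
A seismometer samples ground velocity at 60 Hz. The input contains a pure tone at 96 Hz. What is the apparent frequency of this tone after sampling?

24 Hz

96 Hz mod fs = 36 Hz.
36 Hz > fs/2 = 30 Hz, folds to fs − 36 Hz = 24 Hz.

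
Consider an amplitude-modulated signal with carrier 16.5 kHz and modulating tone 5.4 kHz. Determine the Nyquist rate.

43.8 kHz

AM sidebands sit at fc ± fm = 11.1 kHz and 21.9 kHz.
Highest-frequency component: 21.9 kHz.
Nyquist rate = 2 × 21.9 kHz = 43.8 kHz.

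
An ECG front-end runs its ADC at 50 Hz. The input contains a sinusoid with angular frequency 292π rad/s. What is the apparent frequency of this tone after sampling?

ω = 292π rad/s → f = ω/(2π) = 146 Hz.
146 Hz mod fs = 46 Hz.
46 Hz > fs/2 = 25 Hz, folds to fs − 46 Hz = 4 Hz.

4 Hz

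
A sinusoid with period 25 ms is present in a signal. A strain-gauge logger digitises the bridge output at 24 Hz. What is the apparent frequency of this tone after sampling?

T = 25 ms → f = 1/T = 40 Hz.
40 Hz mod fs = 16 Hz.
16 Hz > fs/2 = 12 Hz, folds to fs − 16 Hz = 8 Hz.

8 Hz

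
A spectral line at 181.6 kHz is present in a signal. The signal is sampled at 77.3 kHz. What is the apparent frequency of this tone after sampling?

181.6 kHz mod fs = 27 kHz.
27 kHz ≤ fs/2 = 38.65 kHz, appears at 27 kHz.

27 kHz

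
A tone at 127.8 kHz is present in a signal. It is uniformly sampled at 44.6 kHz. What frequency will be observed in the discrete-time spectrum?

127.8 kHz mod fs = 38.6 kHz.
38.6 kHz > fs/2 = 22.3 kHz, folds to fs − 38.6 kHz = 6 kHz.

6 kHz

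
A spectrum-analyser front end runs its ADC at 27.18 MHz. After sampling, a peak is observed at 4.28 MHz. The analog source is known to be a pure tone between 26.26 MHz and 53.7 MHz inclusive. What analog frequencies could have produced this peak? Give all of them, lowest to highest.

31.46 MHz, 50.08 MHz

Frequencies that alias to 4.28 MHz are k·fs ± 4.28 MHz for integer k ≥ 0.
k=0: 4.28 MHz.
k=1: 22.9 MHz, 31.46 MHz.
k=2: 50.08 MHz, 58.64 MHz.
k=3: 77.26 MHz, 85.82 MHz.
Within [26.26 MHz, 53.7 MHz]: 31.46 MHz, 50.08 MHz.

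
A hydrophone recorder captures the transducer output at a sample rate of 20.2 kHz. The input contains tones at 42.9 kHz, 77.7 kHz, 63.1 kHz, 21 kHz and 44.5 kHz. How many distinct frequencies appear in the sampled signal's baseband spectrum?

fs/2 = 10.1 kHz.
42.9 kHz mod fs = 2.5 kHz.
2.5 kHz ≤ fs/2 = 10.1 kHz, appears at 2.5 kHz.
77.7 kHz mod fs = 17.1 kHz.
17.1 kHz > fs/2 = 10.1 kHz, folds to fs − 17.1 kHz = 3.1 kHz.
63.1 kHz mod fs = 2.5 kHz.
2.5 kHz ≤ fs/2 = 10.1 kHz, appears at 2.5 kHz.
21 kHz mod fs = 0.8 kHz.
0.8 kHz ≤ fs/2 = 10.1 kHz, appears at 0.8 kHz.
44.5 kHz mod fs = 4.1 kHz.
4.1 kHz ≤ fs/2 = 10.1 kHz, appears at 4.1 kHz.
Distinct values: {0.8 kHz, 2.5 kHz, 3.1 kHz, 4.1 kHz} → 4.

4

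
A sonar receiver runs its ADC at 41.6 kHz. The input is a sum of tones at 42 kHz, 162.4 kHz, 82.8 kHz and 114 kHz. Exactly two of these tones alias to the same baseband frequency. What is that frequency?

0.4 kHz

fs/2 = 20.8 kHz.
42 kHz mod fs = 0.4 kHz.
0.4 kHz ≤ fs/2 = 20.8 kHz, appears at 0.4 kHz.
162.4 kHz mod fs = 37.6 kHz.
37.6 kHz > fs/2 = 20.8 kHz, folds to fs − 37.6 kHz = 4 kHz.
82.8 kHz mod fs = 41.2 kHz.
41.2 kHz > fs/2 = 20.8 kHz, folds to fs − 41.2 kHz = 0.4 kHz.
114 kHz mod fs = 30.8 kHz.
30.8 kHz > fs/2 = 20.8 kHz, folds to fs − 30.8 kHz = 10.8 kHz.
42 kHz and 82.8 kHz both map to 0.4 kHz.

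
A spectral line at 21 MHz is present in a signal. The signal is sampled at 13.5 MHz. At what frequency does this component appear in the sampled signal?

6 MHz

21 MHz mod fs = 7.5 MHz.
7.5 MHz > fs/2 = 6.75 MHz, folds to fs − 7.5 MHz = 6 MHz.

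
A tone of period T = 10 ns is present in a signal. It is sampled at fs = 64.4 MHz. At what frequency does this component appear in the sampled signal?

28.8 MHz

T = 10 ns → f = 1/T = 100 MHz.
100 MHz mod fs = 35.6 MHz.
35.6 MHz > fs/2 = 32.2 MHz, folds to fs − 35.6 MHz = 28.8 MHz.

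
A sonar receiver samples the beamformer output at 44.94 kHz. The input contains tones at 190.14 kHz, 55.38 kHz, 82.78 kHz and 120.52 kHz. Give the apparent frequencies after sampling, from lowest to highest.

fs/2 = 22.47 kHz.
190.14 kHz mod fs = 10.38 kHz.
10.38 kHz ≤ fs/2 = 22.47 kHz, appears at 10.38 kHz.
55.38 kHz mod fs = 10.44 kHz.
10.44 kHz ≤ fs/2 = 22.47 kHz, appears at 10.44 kHz.
82.78 kHz mod fs = 37.84 kHz.
37.84 kHz > fs/2 = 22.47 kHz, folds to fs − 37.84 kHz = 7.1 kHz.
120.52 kHz mod fs = 30.64 kHz.
30.64 kHz > fs/2 = 22.47 kHz, folds to fs − 30.64 kHz = 14.3 kHz.
Distinct values: {7.1 kHz, 10.38 kHz, 10.44 kHz, 14.3 kHz}.

7.1 kHz, 10.38 kHz, 10.44 kHz, 14.3 kHz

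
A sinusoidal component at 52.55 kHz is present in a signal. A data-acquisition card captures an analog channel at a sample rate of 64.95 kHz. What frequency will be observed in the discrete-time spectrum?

52.55 kHz > fs/2 = 32.475 kHz, folds to fs − 52.55 kHz = 12.4 kHz.

12.4 kHz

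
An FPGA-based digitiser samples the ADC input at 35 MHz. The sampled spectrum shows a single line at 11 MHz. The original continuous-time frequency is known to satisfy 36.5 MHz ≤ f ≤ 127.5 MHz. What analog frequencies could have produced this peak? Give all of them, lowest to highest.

Frequencies that alias to 11 MHz are k·fs ± 11 MHz for integer k ≥ 0.
k=0: 11 MHz.
k=1: 24 MHz, 46 MHz.
k=2: 59 MHz, 81 MHz.
k=3: 94 MHz, 116 MHz.
k=4: 129 MHz, 151 MHz.
Within [36.5 MHz, 127.5 MHz]: 46 MHz, 59 MHz, 81 MHz, 94 MHz, 116 MHz.

46 MHz, 59 MHz, 81 MHz, 94 MHz, 116 MHz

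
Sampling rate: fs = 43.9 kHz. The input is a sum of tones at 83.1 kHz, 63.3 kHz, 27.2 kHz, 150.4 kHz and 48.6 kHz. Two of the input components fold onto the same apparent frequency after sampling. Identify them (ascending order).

fs/2 = 21.95 kHz.
83.1 kHz mod fs = 39.2 kHz.
39.2 kHz > fs/2 = 21.95 kHz, folds to fs − 39.2 kHz = 4.7 kHz.
63.3 kHz mod fs = 19.4 kHz.
19.4 kHz ≤ fs/2 = 21.95 kHz, appears at 19.4 kHz.
27.2 kHz > fs/2 = 21.95 kHz, folds to fs − 27.2 kHz = 16.7 kHz.
150.4 kHz mod fs = 18.7 kHz.
18.7 kHz ≤ fs/2 = 21.95 kHz, appears at 18.7 kHz.
48.6 kHz mod fs = 4.7 kHz.
4.7 kHz ≤ fs/2 = 21.95 kHz, appears at 4.7 kHz.
48.6 kHz and 83.1 kHz both map to 4.7 kHz.

48.6 kHz, 83.1 kHz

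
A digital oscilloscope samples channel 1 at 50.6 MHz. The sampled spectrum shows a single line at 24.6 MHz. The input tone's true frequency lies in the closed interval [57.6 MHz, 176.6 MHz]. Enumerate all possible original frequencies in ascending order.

Frequencies that alias to 24.6 MHz are k·fs ± 24.6 MHz for integer k ≥ 0.
k=0: 24.6 MHz.
k=1: 26 MHz, 75.2 MHz.
k=2: 76.6 MHz, 125.8 MHz.
k=3: 127.2 MHz, 176.4 MHz.
k=4: 177.8 MHz, 227 MHz.
Within [57.6 MHz, 176.6 MHz]: 75.2 MHz, 76.6 MHz, 125.8 MHz, 127.2 MHz, 176.4 MHz.

75.2 MHz, 76.6 MHz, 125.8 MHz, 127.2 MHz, 176.4 MHz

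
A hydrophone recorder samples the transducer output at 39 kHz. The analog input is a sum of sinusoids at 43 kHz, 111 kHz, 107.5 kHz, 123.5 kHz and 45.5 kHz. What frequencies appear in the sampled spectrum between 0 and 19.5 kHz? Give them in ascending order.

4 kHz, 6 kHz, 6.5 kHz, 9.5 kHz

fs/2 = 19.5 kHz.
43 kHz mod fs = 4 kHz.
4 kHz ≤ fs/2 = 19.5 kHz, appears at 4 kHz.
111 kHz mod fs = 33 kHz.
33 kHz > fs/2 = 19.5 kHz, folds to fs − 33 kHz = 6 kHz.
107.5 kHz mod fs = 29.5 kHz.
29.5 kHz > fs/2 = 19.5 kHz, folds to fs − 29.5 kHz = 9.5 kHz.
123.5 kHz mod fs = 6.5 kHz.
6.5 kHz ≤ fs/2 = 19.5 kHz, appears at 6.5 kHz.
45.5 kHz mod fs = 6.5 kHz.
6.5 kHz ≤ fs/2 = 19.5 kHz, appears at 6.5 kHz.
Distinct values: {4 kHz, 6 kHz, 6.5 kHz, 9.5 kHz}.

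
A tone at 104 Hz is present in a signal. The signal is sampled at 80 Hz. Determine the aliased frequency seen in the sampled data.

24 Hz

104 Hz mod fs = 24 Hz.
24 Hz ≤ fs/2 = 40 Hz, appears at 24 Hz.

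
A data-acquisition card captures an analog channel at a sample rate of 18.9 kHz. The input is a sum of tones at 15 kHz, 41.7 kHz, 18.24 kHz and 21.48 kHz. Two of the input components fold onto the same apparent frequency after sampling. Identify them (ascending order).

fs/2 = 9.45 kHz.
15 kHz > fs/2 = 9.45 kHz, folds to fs − 15 kHz = 3.9 kHz.
41.7 kHz mod fs = 3.9 kHz.
3.9 kHz ≤ fs/2 = 9.45 kHz, appears at 3.9 kHz.
18.24 kHz > fs/2 = 9.45 kHz, folds to fs − 18.24 kHz = 0.66 kHz.
21.48 kHz mod fs = 2.58 kHz.
2.58 kHz ≤ fs/2 = 9.45 kHz, appears at 2.58 kHz.
15 kHz and 41.7 kHz both map to 3.9 kHz.

15 kHz, 41.7 kHz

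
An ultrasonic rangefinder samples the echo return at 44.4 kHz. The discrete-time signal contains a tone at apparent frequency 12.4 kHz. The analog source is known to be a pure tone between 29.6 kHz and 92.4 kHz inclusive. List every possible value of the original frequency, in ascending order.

32 kHz, 56.8 kHz, 76.4 kHz

Frequencies that alias to 12.4 kHz are k·fs ± 12.4 kHz for integer k ≥ 0.
k=0: 12.4 kHz.
k=1: 32 kHz, 56.8 kHz.
k=2: 76.4 kHz, 101.2 kHz.
k=3: 120.8 kHz, 145.6 kHz.
Within [29.6 kHz, 92.4 kHz]: 32 kHz, 56.8 kHz, 76.4 kHz.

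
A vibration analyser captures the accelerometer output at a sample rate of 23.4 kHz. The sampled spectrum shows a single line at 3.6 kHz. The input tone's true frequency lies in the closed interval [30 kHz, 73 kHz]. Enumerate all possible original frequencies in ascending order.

Frequencies that alias to 3.6 kHz are k·fs ± 3.6 kHz for integer k ≥ 0.
k=0: 3.6 kHz.
k=1: 19.8 kHz, 27 kHz.
k=2: 43.2 kHz, 50.4 kHz.
k=3: 66.6 kHz, 73.8 kHz.
k=4: 90 kHz, 97.2 kHz.
Within [30 kHz, 73 kHz]: 43.2 kHz, 50.4 kHz, 66.6 kHz.

43.2 kHz, 50.4 kHz, 66.6 kHz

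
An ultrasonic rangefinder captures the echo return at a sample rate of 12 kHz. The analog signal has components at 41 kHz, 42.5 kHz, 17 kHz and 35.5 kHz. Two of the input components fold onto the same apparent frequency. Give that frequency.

fs/2 = 6 kHz.
41 kHz mod fs = 5 kHz.
5 kHz ≤ fs/2 = 6 kHz, appears at 5 kHz.
42.5 kHz mod fs = 6.5 kHz.
6.5 kHz > fs/2 = 6 kHz, folds to fs − 6.5 kHz = 5.5 kHz.
17 kHz mod fs = 5 kHz.
5 kHz ≤ fs/2 = 6 kHz, appears at 5 kHz.
35.5 kHz mod fs = 11.5 kHz.
11.5 kHz > fs/2 = 6 kHz, folds to fs − 11.5 kHz = 0.5 kHz.
17 kHz and 41 kHz both map to 5 kHz.

5 kHz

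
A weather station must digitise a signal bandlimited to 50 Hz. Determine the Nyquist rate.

100 Hz

Nyquist rate = 2 × 50 Hz = 100 Hz.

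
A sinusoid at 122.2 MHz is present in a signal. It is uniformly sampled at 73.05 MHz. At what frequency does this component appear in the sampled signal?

122.2 MHz mod fs = 49.15 MHz.
49.15 MHz > fs/2 = 36.525 MHz, folds to fs − 49.15 MHz = 23.9 MHz.

23.9 MHz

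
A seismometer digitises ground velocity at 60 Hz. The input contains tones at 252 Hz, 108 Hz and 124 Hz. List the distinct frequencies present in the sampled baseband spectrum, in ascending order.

4 Hz, 12 Hz

fs/2 = 30 Hz.
252 Hz mod fs = 12 Hz.
12 Hz ≤ fs/2 = 30 Hz, appears at 12 Hz.
108 Hz mod fs = 48 Hz.
48 Hz > fs/2 = 30 Hz, folds to fs − 48 Hz = 12 Hz.
124 Hz mod fs = 4 Hz.
4 Hz ≤ fs/2 = 30 Hz, appears at 4 Hz.
Distinct values: {4 Hz, 12 Hz}.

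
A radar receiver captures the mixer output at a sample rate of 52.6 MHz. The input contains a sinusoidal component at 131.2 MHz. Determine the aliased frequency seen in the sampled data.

131.2 MHz mod fs = 26 MHz.
26 MHz ≤ fs/2 = 26.3 MHz, appears at 26 MHz.

26 MHz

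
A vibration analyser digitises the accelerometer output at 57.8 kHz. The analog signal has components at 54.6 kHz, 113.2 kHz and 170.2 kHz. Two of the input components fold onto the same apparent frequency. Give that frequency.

fs/2 = 28.9 kHz.
54.6 kHz > fs/2 = 28.9 kHz, folds to fs − 54.6 kHz = 3.2 kHz.
113.2 kHz mod fs = 55.4 kHz.
55.4 kHz > fs/2 = 28.9 kHz, folds to fs − 55.4 kHz = 2.4 kHz.
170.2 kHz mod fs = 54.6 kHz.
54.6 kHz > fs/2 = 28.9 kHz, folds to fs − 54.6 kHz = 3.2 kHz.
54.6 kHz and 170.2 kHz both map to 3.2 kHz.

3.2 kHz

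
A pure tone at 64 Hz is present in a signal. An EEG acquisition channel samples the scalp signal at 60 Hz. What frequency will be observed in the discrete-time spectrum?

4 Hz

64 Hz mod fs = 4 Hz.
4 Hz ≤ fs/2 = 30 Hz, appears at 4 Hz.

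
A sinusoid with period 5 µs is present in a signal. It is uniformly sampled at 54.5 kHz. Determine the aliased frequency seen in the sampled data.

18 kHz

T = 5 µs → f = 1/T = 200 kHz.
200 kHz mod fs = 36.5 kHz.
36.5 kHz > fs/2 = 27.25 kHz, folds to fs − 36.5 kHz = 18 kHz.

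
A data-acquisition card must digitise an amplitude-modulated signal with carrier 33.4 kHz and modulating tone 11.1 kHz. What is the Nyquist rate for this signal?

AM sidebands sit at fc ± fm = 22.3 kHz and 44.5 kHz.
Highest-frequency component: 44.5 kHz.
Nyquist rate = 2 × 44.5 kHz = 89 kHz.

89 kHz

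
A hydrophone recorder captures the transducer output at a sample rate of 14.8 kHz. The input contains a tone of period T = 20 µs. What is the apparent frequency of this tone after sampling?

5.6 kHz

T = 20 µs → f = 1/T = 50 kHz.
50 kHz mod fs = 5.6 kHz.
5.6 kHz ≤ fs/2 = 7.4 kHz, appears at 5.6 kHz.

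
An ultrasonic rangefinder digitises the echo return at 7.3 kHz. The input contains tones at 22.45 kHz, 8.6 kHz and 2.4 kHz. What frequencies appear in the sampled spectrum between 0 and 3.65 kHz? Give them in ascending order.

fs/2 = 3.65 kHz.
22.45 kHz mod fs = 0.55 kHz.
0.55 kHz ≤ fs/2 = 3.65 kHz, appears at 0.55 kHz.
8.6 kHz mod fs = 1.3 kHz.
1.3 kHz ≤ fs/2 = 3.65 kHz, appears at 1.3 kHz.
2.4 kHz ≤ fs/2 = 3.65 kHz, passes unchanged.
Distinct values: {0.55 kHz, 1.3 kHz, 2.4 kHz}.

0.55 kHz, 1.3 kHz, 2.4 kHz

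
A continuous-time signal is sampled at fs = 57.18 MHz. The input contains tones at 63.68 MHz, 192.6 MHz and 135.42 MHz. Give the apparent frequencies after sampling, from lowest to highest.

6.5 MHz, 21.06 MHz

fs/2 = 28.59 MHz.
63.68 MHz mod fs = 6.5 MHz.
6.5 MHz ≤ fs/2 = 28.59 MHz, appears at 6.5 MHz.
192.6 MHz mod fs = 21.06 MHz.
21.06 MHz ≤ fs/2 = 28.59 MHz, appears at 21.06 MHz.
135.42 MHz mod fs = 21.06 MHz.
21.06 MHz ≤ fs/2 = 28.59 MHz, appears at 21.06 MHz.
Distinct values: {6.5 MHz, 21.06 MHz}.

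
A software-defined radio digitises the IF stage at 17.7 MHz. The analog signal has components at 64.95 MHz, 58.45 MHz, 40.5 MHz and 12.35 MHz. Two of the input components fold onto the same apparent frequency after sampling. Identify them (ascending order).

fs/2 = 8.85 MHz.
64.95 MHz mod fs = 11.85 MHz.
11.85 MHz > fs/2 = 8.85 MHz, folds to fs − 11.85 MHz = 5.85 MHz.
58.45 MHz mod fs = 5.35 MHz.
5.35 MHz ≤ fs/2 = 8.85 MHz, appears at 5.35 MHz.
40.5 MHz mod fs = 5.1 MHz.
5.1 MHz ≤ fs/2 = 8.85 MHz, appears at 5.1 MHz.
12.35 MHz > fs/2 = 8.85 MHz, folds to fs − 12.35 MHz = 5.35 MHz.
12.35 MHz and 58.45 MHz both map to 5.35 MHz.

12.35 MHz, 58.45 MHz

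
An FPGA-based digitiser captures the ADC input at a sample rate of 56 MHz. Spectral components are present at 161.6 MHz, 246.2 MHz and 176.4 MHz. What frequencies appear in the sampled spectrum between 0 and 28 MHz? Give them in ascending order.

6.4 MHz, 8.4 MHz, 22.2 MHz

fs/2 = 28 MHz.
161.6 MHz mod fs = 49.6 MHz.
49.6 MHz > fs/2 = 28 MHz, folds to fs − 49.6 MHz = 6.4 MHz.
246.2 MHz mod fs = 22.2 MHz.
22.2 MHz ≤ fs/2 = 28 MHz, appears at 22.2 MHz.
176.4 MHz mod fs = 8.4 MHz.
8.4 MHz ≤ fs/2 = 28 MHz, appears at 8.4 MHz.
Distinct values: {6.4 MHz, 8.4 MHz, 22.2 MHz}.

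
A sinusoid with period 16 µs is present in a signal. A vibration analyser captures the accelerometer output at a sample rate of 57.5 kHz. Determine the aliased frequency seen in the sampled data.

5 kHz

T = 16 µs → f = 1/T = 62.5 kHz.
62.5 kHz mod fs = 5 kHz.
5 kHz ≤ fs/2 = 28.75 kHz, appears at 5 kHz.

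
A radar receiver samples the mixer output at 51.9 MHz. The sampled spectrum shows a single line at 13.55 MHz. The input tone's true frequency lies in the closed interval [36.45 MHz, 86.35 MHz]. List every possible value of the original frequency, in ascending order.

38.35 MHz, 65.45 MHz

Frequencies that alias to 13.55 MHz are k·fs ± 13.55 MHz for integer k ≥ 0.
k=0: 13.55 MHz.
k=1: 38.35 MHz, 65.45 MHz.
k=2: 90.25 MHz, 117.35 MHz.
Within [36.45 MHz, 86.35 MHz]: 38.35 MHz, 65.45 MHz.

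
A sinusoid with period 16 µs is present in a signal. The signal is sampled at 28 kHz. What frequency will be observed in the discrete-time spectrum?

6.5 kHz

T = 16 µs → f = 1/T = 62.5 kHz.
62.5 kHz mod fs = 6.5 kHz.
6.5 kHz ≤ fs/2 = 14 kHz, appears at 6.5 kHz.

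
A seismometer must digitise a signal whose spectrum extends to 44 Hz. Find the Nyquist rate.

88 Hz

Nyquist rate = 2 × 44 Hz = 88 Hz.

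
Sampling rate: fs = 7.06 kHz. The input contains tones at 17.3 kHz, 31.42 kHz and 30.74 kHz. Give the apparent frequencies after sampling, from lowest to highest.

2.5 kHz, 3.18 kHz

fs/2 = 3.53 kHz.
17.3 kHz mod fs = 3.18 kHz.
3.18 kHz ≤ fs/2 = 3.53 kHz, appears at 3.18 kHz.
31.42 kHz mod fs = 3.18 kHz.
3.18 kHz ≤ fs/2 = 3.53 kHz, appears at 3.18 kHz.
30.74 kHz mod fs = 2.5 kHz.
2.5 kHz ≤ fs/2 = 3.53 kHz, appears at 2.5 kHz.
Distinct values: {2.5 kHz, 3.18 kHz}.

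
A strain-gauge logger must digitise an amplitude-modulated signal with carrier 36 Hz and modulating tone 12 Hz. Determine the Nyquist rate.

96 Hz

AM sidebands sit at fc ± fm = 24 Hz and 48 Hz.
Highest-frequency component: 48 Hz.
Nyquist rate = 2 × 48 Hz = 96 Hz.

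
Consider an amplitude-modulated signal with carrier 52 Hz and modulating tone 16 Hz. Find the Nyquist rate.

136 Hz

AM sidebands sit at fc ± fm = 36 Hz and 68 Hz.
Highest-frequency component: 68 Hz.
Nyquist rate = 2 × 68 Hz = 136 Hz.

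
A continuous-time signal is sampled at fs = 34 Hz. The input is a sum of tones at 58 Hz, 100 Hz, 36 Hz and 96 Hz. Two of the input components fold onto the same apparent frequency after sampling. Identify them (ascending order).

fs/2 = 17 Hz.
58 Hz mod fs = 24 Hz.
24 Hz > fs/2 = 17 Hz, folds to fs − 24 Hz = 10 Hz.
100 Hz mod fs = 32 Hz.
32 Hz > fs/2 = 17 Hz, folds to fs − 32 Hz = 2 Hz.
36 Hz mod fs = 2 Hz.
2 Hz ≤ fs/2 = 17 Hz, appears at 2 Hz.
96 Hz mod fs = 28 Hz.
28 Hz > fs/2 = 17 Hz, folds to fs − 28 Hz = 6 Hz.
36 Hz and 100 Hz both map to 2 Hz.

36 Hz, 100 Hz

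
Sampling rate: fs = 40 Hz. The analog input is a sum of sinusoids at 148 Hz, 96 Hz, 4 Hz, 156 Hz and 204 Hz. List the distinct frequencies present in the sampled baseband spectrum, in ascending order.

fs/2 = 20 Hz.
148 Hz mod fs = 28 Hz.
28 Hz > fs/2 = 20 Hz, folds to fs − 28 Hz = 12 Hz.
96 Hz mod fs = 16 Hz.
16 Hz ≤ fs/2 = 20 Hz, appears at 16 Hz.
4 Hz ≤ fs/2 = 20 Hz, passes unchanged.
156 Hz mod fs = 36 Hz.
36 Hz > fs/2 = 20 Hz, folds to fs − 36 Hz = 4 Hz.
204 Hz mod fs = 4 Hz.
4 Hz ≤ fs/2 = 20 Hz, appears at 4 Hz.
Distinct values: {4 Hz, 12 Hz, 16 Hz}.

4 Hz, 12 Hz, 16 Hz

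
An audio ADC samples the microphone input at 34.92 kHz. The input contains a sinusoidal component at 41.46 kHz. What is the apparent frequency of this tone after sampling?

6.54 kHz

41.46 kHz mod fs = 6.54 kHz.
6.54 kHz ≤ fs/2 = 17.46 kHz, appears at 6.54 kHz.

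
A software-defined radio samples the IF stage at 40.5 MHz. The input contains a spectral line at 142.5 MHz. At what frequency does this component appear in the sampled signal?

19.5 MHz

142.5 MHz mod fs = 21 MHz.
21 MHz > fs/2 = 20.25 MHz, folds to fs − 21 MHz = 19.5 MHz.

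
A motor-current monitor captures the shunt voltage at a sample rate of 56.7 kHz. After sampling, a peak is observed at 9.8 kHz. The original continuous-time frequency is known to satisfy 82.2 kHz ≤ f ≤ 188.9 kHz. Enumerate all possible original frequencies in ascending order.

103.6 kHz, 123.2 kHz, 160.3 kHz, 179.9 kHz

Frequencies that alias to 9.8 kHz are k·fs ± 9.8 kHz for integer k ≥ 0.
k=0: 9.8 kHz.
k=1: 46.9 kHz, 66.5 kHz.
k=2: 103.6 kHz, 123.2 kHz.
k=3: 160.3 kHz, 179.9 kHz.
k=4: 217 kHz, 236.6 kHz.
Within [82.2 kHz, 188.9 kHz]: 103.6 kHz, 123.2 kHz, 160.3 kHz, 179.9 kHz.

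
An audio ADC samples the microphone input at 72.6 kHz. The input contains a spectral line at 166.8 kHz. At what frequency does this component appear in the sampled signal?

166.8 kHz mod fs = 21.6 kHz.
21.6 kHz ≤ fs/2 = 36.3 kHz, appears at 21.6 kHz.

21.6 kHz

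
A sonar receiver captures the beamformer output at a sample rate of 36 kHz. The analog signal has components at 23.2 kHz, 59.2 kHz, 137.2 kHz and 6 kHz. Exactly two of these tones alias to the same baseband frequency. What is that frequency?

fs/2 = 18 kHz.
23.2 kHz > fs/2 = 18 kHz, folds to fs − 23.2 kHz = 12.8 kHz.
59.2 kHz mod fs = 23.2 kHz.
23.2 kHz > fs/2 = 18 kHz, folds to fs − 23.2 kHz = 12.8 kHz.
137.2 kHz mod fs = 29.2 kHz.
29.2 kHz > fs/2 = 18 kHz, folds to fs − 29.2 kHz = 6.8 kHz.
6 kHz ≤ fs/2 = 18 kHz, passes unchanged.
23.2 kHz and 59.2 kHz both map to 12.8 kHz.

12.8 kHz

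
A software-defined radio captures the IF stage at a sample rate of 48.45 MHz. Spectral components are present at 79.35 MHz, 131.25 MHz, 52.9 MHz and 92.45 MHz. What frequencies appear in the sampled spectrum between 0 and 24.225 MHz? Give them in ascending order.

fs/2 = 24.225 MHz.
79.35 MHz mod fs = 30.9 MHz.
30.9 MHz > fs/2 = 24.225 MHz, folds to fs − 30.9 MHz = 17.55 MHz.
131.25 MHz mod fs = 34.35 MHz.
34.35 MHz > fs/2 = 24.225 MHz, folds to fs − 34.35 MHz = 14.1 MHz.
52.9 MHz mod fs = 4.45 MHz.
4.45 MHz ≤ fs/2 = 24.225 MHz, appears at 4.45 MHz.
92.45 MHz mod fs = 44 MHz.
44 MHz > fs/2 = 24.225 MHz, folds to fs − 44 MHz = 4.45 MHz.
Distinct values: {4.45 MHz, 14.1 MHz, 17.55 MHz}.

4.45 MHz, 14.1 MHz, 17.55 MHz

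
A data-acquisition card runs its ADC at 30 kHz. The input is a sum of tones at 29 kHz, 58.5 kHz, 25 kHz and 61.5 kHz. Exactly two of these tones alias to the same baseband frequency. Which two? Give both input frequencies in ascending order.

fs/2 = 15 kHz.
29 kHz > fs/2 = 15 kHz, folds to fs − 29 kHz = 1 kHz.
58.5 kHz mod fs = 28.5 kHz.
28.5 kHz > fs/2 = 15 kHz, folds to fs − 28.5 kHz = 1.5 kHz.
25 kHz > fs/2 = 15 kHz, folds to fs − 25 kHz = 5 kHz.
61.5 kHz mod fs = 1.5 kHz.
1.5 kHz ≤ fs/2 = 15 kHz, appears at 1.5 kHz.
58.5 kHz and 61.5 kHz both map to 1.5 kHz.

58.5 kHz, 61.5 kHz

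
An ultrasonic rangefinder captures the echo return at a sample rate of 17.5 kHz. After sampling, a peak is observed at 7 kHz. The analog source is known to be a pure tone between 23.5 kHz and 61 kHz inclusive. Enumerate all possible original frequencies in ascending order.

24.5 kHz, 28 kHz, 42 kHz, 45.5 kHz, 59.5 kHz

Frequencies that alias to 7 kHz are k·fs ± 7 kHz for integer k ≥ 0.
k=0: 7 kHz.
k=1: 10.5 kHz, 24.5 kHz.
k=2: 28 kHz, 42 kHz.
k=3: 45.5 kHz, 59.5 kHz.
k=4: 63 kHz, 77 kHz.
Within [23.5 kHz, 61 kHz]: 24.5 kHz, 28 kHz, 42 kHz, 45.5 kHz, 59.5 kHz.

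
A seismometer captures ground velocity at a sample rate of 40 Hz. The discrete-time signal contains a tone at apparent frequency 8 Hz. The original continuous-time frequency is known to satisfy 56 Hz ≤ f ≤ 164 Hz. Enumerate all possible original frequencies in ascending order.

Frequencies that alias to 8 Hz are k·fs ± 8 Hz for integer k ≥ 0.
k=0: 8 Hz.
k=1: 32 Hz, 48 Hz.
k=2: 72 Hz, 88 Hz.
k=3: 112 Hz, 128 Hz.
k=4: 152 Hz, 168 Hz.
k=5: 192 Hz, 208 Hz.
Within [56 Hz, 164 Hz]: 72 Hz, 88 Hz, 112 Hz, 128 Hz, 152 Hz.

72 Hz, 88 Hz, 112 Hz, 128 Hz, 152 Hz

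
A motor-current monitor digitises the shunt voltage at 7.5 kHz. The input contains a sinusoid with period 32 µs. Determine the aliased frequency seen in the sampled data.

1.25 kHz

T = 32 µs → f = 1/T = 31.25 kHz.
31.25 kHz mod fs = 1.25 kHz.
1.25 kHz ≤ fs/2 = 3.75 kHz, appears at 1.25 kHz.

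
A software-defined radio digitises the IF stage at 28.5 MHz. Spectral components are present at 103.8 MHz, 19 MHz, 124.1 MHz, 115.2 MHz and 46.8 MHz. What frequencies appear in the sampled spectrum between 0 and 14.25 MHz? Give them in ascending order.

fs/2 = 14.25 MHz.
103.8 MHz mod fs = 18.3 MHz.
18.3 MHz > fs/2 = 14.25 MHz, folds to fs − 18.3 MHz = 10.2 MHz.
19 MHz > fs/2 = 14.25 MHz, folds to fs − 19 MHz = 9.5 MHz.
124.1 MHz mod fs = 10.1 MHz.
10.1 MHz ≤ fs/2 = 14.25 MHz, appears at 10.1 MHz.
115.2 MHz mod fs = 1.2 MHz.
1.2 MHz ≤ fs/2 = 14.25 MHz, appears at 1.2 MHz.
46.8 MHz mod fs = 18.3 MHz.
18.3 MHz > fs/2 = 14.25 MHz, folds to fs − 18.3 MHz = 10.2 MHz.
Distinct values: {1.2 MHz, 9.5 MHz, 10.1 MHz, 10.2 MHz}.

1.2 MHz, 9.5 MHz, 10.1 MHz, 10.2 MHz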